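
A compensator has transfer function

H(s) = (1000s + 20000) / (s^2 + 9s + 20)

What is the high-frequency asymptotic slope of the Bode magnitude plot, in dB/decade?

-20 dB/decade

Each pole contributes −20 dB/decade at high frequency; each zero contributes +20 dB/decade.
Net: 1 zero(s) − 2 pole(s) → -20 dB/decade.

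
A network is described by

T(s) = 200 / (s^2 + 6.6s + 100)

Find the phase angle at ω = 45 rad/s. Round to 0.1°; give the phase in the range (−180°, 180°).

At s = jω = j45:
quadratic: (j45)² + 6.6·j45 + 100 = -1925 + j297 → |·| ≈ 1947.8, ∠ ≈ 171.23°
∠T = 0.00° − 171.23° = -171.23°

-171.2°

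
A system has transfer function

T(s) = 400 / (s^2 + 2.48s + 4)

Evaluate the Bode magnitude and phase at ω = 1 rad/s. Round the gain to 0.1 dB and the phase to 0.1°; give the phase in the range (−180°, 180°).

At s = jω = j1:
quadratic: (j1)² + 2.48·j1 + 4 = 3 + j2.48 → |·| ≈ 3.8924, ∠ ≈ 39.58°
|T| = 400 / 3.8924 ≈ 102.76
Gain = 20 log₁₀(102.76) ≈ 40.24 dB
∠T = 0.00° − 39.58° = -39.58°

40.2 dB, -39.6°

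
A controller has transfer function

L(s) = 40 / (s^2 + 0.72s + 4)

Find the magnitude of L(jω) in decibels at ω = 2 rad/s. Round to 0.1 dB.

At s = jω = j2:
quadratic: (j2)² + 0.72·j2 + 4 = 0 + j1.44 → |·| ≈ 1.44, ∠ ≈ 90.00°
|L| = 40 / 1.44 ≈ 27.778
Gain = 20 log₁₀(27.778) ≈ 28.87 dB

28.9 dB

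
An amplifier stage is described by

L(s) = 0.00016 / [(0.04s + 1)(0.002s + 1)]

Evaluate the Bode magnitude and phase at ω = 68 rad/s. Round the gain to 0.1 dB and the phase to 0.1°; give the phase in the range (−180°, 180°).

-85.2 dB, -77.6°

At ω = 68 rad/s:
pole (1 + j68·0.04) = 1 + j2.72 → |·| ≈ 2.898, ∠ ≈ 69.81°
pole (1 + j68·0.002) = 1 + j0.136 → |·| ≈ 1.0092, ∠ ≈ 7.74°
|L| = 0.00016 · 1 / (2.898 · 1.0092) ≈ 5.4707e-05
Gain = 20 log₁₀(5.4707e-05) ≈ -85.24 dB
∠L = (0°) − (69.81° + 7.74°) = -77.55°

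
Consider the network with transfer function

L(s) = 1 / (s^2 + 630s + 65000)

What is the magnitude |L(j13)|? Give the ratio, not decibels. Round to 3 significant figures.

Substitute s = j13:
Numerator: 1 = 1 + j0
Denominator: (j13)^2 + 630(j13) + 65000 = 64831 + j8190
|N| = √(1² + 0²) ≈ 1, ∠N ≈ 0.00°
|D| = √(64831² + 8190²) ≈ 65346, ∠D ≈ 7.20°
|L| = 1 / 65346 ≈ 1.5303e-05

1.53e-05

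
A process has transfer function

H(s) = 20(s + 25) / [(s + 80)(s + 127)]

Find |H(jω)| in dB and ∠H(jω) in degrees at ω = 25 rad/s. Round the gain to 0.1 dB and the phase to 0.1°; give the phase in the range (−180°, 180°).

-23.7 dB, 16.5°

At s = jω = j25:
zero (s+25): 25 + j25 → |·| = √(25²+25²) = √1250 ≈ 35.355, ∠ = arctan(25/25) ≈ 45.00°
pole (s+80): 80 + j25 → |·| = √(80²+25²) = √7025 ≈ 83.815, ∠ = arctan(25/80) ≈ 17.35°
pole (s+127): 127 + j25 → |·| = √(127²+25²) = √16754 ≈ 129.44, ∠ = arctan(25/127) ≈ 11.14°
|H| = 20 · 35.355 / 10849 ≈ 0.065177
Gain = 20 log₁₀(0.065177) ≈ -23.72 dB
∠H = 45.00° − 28.49° = 16.51°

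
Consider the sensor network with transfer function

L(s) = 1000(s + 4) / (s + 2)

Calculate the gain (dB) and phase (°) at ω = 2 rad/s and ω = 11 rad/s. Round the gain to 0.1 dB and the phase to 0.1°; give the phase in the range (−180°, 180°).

ω = 2: 64.0 dB, -18.4°; ω = 11: 60.4 dB, -9.7°

At s = jω = j2:
zero (s+4): 4 + j2 → |·| = √(4²+2²) = √20 ≈ 4.4721, ∠ = arctan(2/4) ≈ 26.57°
pole (s+2): 2 + j2 → |·| = √(2²+2²) = √8 ≈ 2.8284, ∠ = arctan(2/2) ≈ 45.00°
|L| = 1000 · 4.4721 / 2.8284 ≈ 1581.1
Gain = 20 log₁₀(1581.1) ≈ 63.98 dB
∠L = 26.57° − 45.00° = -18.43°

At s = jω = j11:
zero (s+4): 4 + j11 → |·| = √(4²+11²) = √137 ≈ 11.705, ∠ = arctan(11/4) ≈ 70.02°
pole (s+2): 2 + j11 → |·| = √(2²+11²) = √125 ≈ 11.18, ∠ = arctan(11/2) ≈ 79.70°
|L| = 1000 · 11.705 / 11.18 ≈ 1047
Gain = 20 log₁₀(1047) ≈ 60.40 dB
∠L = 70.02° − 79.70° = -9.68°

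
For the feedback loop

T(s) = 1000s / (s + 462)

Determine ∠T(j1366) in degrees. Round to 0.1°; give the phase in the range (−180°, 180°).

18.7°

At s = jω = j1366:
zero at origin: s = j1366 → |·| = 1366, ∠ = 90.00°
pole (s+462): 462 + j1366 → |·| = √(462²+1366²) = √2079400 ≈ 1442, ∠ = arctan(1366/462) ≈ 71.31°
∠T = 90.00° − 71.31° = 18.69°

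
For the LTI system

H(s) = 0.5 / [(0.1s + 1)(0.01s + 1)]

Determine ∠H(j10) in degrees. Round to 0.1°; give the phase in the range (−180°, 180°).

-50.7°

At ω = 10 rad/s:
pole (1 + j10·0.1) = 1 + j1 → |·| ≈ 1.4142, ∠ ≈ 45.00°
pole (1 + j10·0.01) = 1 + j0.1 → |·| ≈ 1.005, ∠ ≈ 5.71°
∠H = (0°) − (45.00° + 5.71°) = -50.71°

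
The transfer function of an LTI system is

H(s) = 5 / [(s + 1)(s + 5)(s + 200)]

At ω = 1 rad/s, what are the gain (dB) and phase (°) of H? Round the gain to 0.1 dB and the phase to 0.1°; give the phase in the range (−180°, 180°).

-49.2 dB, -56.6°

At s = jω = j1:
pole (s+1): 1 + j1 → |·| = √(1²+1²) = √2 ≈ 1.4142, ∠ = arctan(1/1) ≈ 45.00°
pole (s+5): 5 + j1 → |·| = √(5²+1²) = √26 ≈ 5.099, ∠ = arctan(1/5) ≈ 11.31°
pole (s+200): 200 + j1 → |·| = √(200²+1²) = √40001 ≈ 200, ∠ = arctan(1/200) ≈ 0.29°
|H| = 5 / 1442.2 ≈ 0.0034669
Gain = 20 log₁₀(0.0034669) ≈ -49.20 dB
∠H = 0.00° − 56.60° = -56.60°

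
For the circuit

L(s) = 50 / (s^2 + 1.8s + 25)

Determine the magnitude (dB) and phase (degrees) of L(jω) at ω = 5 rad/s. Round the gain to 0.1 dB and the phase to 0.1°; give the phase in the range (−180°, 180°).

14.9 dB, -90.0°

At s = jω = j5:
quadratic: (j5)² + 1.8·j5 + 25 = 0 + j9 → |·| ≈ 9, ∠ ≈ 90.00°
|L| = 50 / 9 ≈ 5.5556
Gain = 20 log₁₀(5.5556) ≈ 14.89 dB
∠L = 0.00° − 90.00° = -90.00°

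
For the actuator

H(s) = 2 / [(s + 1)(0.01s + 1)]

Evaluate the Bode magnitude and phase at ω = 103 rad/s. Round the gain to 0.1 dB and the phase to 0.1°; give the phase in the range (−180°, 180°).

At ω = 103 rad/s:
pole (1 + j103·1) = 1 + j103 → |·| ≈ 103, ∠ ≈ 89.44°
pole (1 + j103·0.01) = 1 + j1.03 → |·| ≈ 1.4356, ∠ ≈ 45.85°
|H| = 2 · 1 / (103 · 1.4356) ≈ 0.013526
Gain = 20 log₁₀(0.013526) ≈ -37.38 dB
∠H = (0°) − (89.44° + 45.85°) = -135.29°

-37.4 dB, -135.3°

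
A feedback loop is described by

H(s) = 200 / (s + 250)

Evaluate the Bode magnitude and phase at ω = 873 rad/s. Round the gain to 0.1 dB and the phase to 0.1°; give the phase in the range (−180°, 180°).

-13.1 dB, -74.0°

Substitute s = j873:
Numerator: 200 = 200 + j0
Denominator: (j873) + 250 = 250 + j873
|N| = √(200² + 0²) ≈ 200, ∠N ≈ 0.00°
|D| = √(250² + 873²) ≈ 908.09, ∠D ≈ 74.02°
|H| = 200 / 908.09 ≈ 0.22024
Gain = 20 log₁₀(0.22024) ≈ -13.14 dB
∠H = 0.00° − 74.02° = -74.02°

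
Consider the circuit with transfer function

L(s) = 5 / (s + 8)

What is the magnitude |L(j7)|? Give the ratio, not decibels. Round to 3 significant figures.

At s = jω = j7:
pole (s+8): 8 + j7 → |·| = √(8²+7²) = √113 ≈ 10.63, ∠ = arctan(7/8) ≈ 41.19°
|L| = 5 / 10.63 ≈ 0.47037

0.470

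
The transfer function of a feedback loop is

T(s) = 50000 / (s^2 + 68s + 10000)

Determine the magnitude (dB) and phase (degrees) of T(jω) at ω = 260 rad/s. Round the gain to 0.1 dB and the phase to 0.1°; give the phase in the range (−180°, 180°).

At s = jω = j260:
quadratic: (j260)² + 68·j260 + 10000 = -57600 + j17680 → |·| ≈ 60252, ∠ ≈ 162.94°
|T| = 50000 / 60252 ≈ 0.82985
Gain = 20 log₁₀(0.82985) ≈ -1.62 dB
∠T = 0.00° − 162.94° = -162.94°

-1.6 dB, -162.9°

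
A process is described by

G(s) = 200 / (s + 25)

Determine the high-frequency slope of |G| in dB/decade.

Each pole contributes −20 dB/decade at high frequency; each zero contributes +20 dB/decade.
Net: 0 zero(s) − 1 pole(s) → -20 dB/decade.

-20 dB/decade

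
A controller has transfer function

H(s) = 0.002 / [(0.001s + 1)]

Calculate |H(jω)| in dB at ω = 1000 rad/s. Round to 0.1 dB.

-57.0 dB

At ω = 1000 rad/s:
pole (1 + j1000·0.001) = 1 + j1 → |·| ≈ 1.4142, ∠ ≈ 45.00°
|H| = 0.002 · 1 / (1.4142) ≈ 0.0014142
Gain = 20 log₁₀(0.0014142) ≈ -56.99 dB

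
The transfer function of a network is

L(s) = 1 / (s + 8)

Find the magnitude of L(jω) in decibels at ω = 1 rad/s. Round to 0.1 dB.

At s = jω = j1:
pole (s+8): 8 + j1 → |·| = √(8²+1²) = √65 ≈ 8.0623, ∠ = arctan(1/8) ≈ 7.13°
|L| = 1 / 8.0623 ≈ 0.12403
Gain = 20 log₁₀(0.12403) ≈ -18.13 dB

-18.1 dB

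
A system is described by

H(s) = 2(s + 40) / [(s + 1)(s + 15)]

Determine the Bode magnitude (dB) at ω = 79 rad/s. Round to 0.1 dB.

-31.1 dB

At s = jω = j79:
zero (s+40): 40 + j79 → |·| = √(40²+79²) = √7841 ≈ 88.549, ∠ = arctan(79/40) ≈ 63.15°
pole (s+1): 1 + j79 → |·| = √(1²+79²) = √6242 ≈ 79.006, ∠ = arctan(79/1) ≈ 89.27°
pole (s+15): 15 + j79 → |·| = √(15²+79²) = √6466 ≈ 80.411, ∠ = arctan(79/15) ≈ 79.25°
|H| = 2 · 88.549 / 6353 ≈ 0.027876
Gain = 20 log₁₀(0.027876) ≈ -31.10 dB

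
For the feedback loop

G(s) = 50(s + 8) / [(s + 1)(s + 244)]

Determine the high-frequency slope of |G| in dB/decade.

-20 dB/decade

Each pole contributes −20 dB/decade at high frequency; each zero contributes +20 dB/decade.
Net: 1 zero(s) − 2 pole(s) → -20 dB/decade.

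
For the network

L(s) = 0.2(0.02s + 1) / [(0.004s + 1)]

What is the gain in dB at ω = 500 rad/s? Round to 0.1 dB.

-0.9 dB

At ω = 500 rad/s:
zero (1 + j500·0.02) = 1 + j10 → |·| ≈ 10.05, ∠ ≈ 84.29°
pole (1 + j500·0.004) = 1 + j2 → |·| ≈ 2.2361, ∠ ≈ 63.43°
|L| = 0.2 · 10.05 / (2.2361) ≈ 0.89889
Gain = 20 log₁₀(0.89889) ≈ -0.93 dB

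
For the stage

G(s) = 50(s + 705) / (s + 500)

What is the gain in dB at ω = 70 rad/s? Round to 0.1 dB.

At s = jω = j70:
zero (s+705): 705 + j70 → |·| = √(705²+70²) = √501925 ≈ 708.47, ∠ = arctan(70/705) ≈ 5.67°
pole (s+500): 500 + j70 → |·| = √(500²+70²) = √254900 ≈ 504.88, ∠ = arctan(70/500) ≈ 7.97°
|G| = 50 · 708.47 / 504.88 ≈ 70.162
Gain = 20 log₁₀(70.162) ≈ 36.92 dB

36.9 dB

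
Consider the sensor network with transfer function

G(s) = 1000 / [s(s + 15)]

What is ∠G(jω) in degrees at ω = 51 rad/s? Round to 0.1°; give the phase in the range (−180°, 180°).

-163.6°

At s = jω = j51:
pole (s+15): 15 + j51 → |·| = √(15²+51²) = √2826 ≈ 53.16, ∠ = arctan(51/15) ≈ 73.61°
pole at origin: |s| = 51, ∠ = 90.00° (in denominator)
∠G = 0.00° − 163.61° = -163.61°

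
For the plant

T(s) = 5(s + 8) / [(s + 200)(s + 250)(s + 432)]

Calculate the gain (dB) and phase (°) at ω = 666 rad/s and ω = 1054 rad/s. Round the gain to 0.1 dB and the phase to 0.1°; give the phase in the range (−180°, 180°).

ω = 666: -101.4 dB, -110.4°; ω = 1054: -108.0 dB, -134.1°

At s = jω = j666:
zero (s+8): 8 + j666 → |·| = √(8²+666²) = √443620 ≈ 666.05, ∠ = arctan(666/8) ≈ 89.31°
pole (s+200): 200 + j666 → |·| = √(200²+666²) = √483556 ≈ 695.38, ∠ = arctan(666/200) ≈ 73.28°
pole (s+250): 250 + j666 → |·| = √(250²+666²) = √506056 ≈ 711.38, ∠ = arctan(666/250) ≈ 69.43°
pole (s+432): 432 + j666 → |·| = √(432²+666²) = √630180 ≈ 793.84, ∠ = arctan(666/432) ≈ 57.03°
|T| = 5 · 666.05 / 3.927e+08 ≈ 8.4804e-06
Gain = 20 log₁₀(8.4804e-06) ≈ -101.43 dB
∠T = 89.31° − 199.74° = -110.43°

At s = jω = j1054:
zero (s+8): 8 + j1054 → |·| = √(8²+1054²) = √1110980 ≈ 1054, ∠ = arctan(1054/8) ≈ 89.57°
pole (s+200): 200 + j1054 → |·| = √(200²+1054²) = √1150916 ≈ 1072.8, ∠ = arctan(1054/200) ≈ 79.26°
pole (s+250): 250 + j1054 → |·| = √(250²+1054²) = √1173416 ≈ 1083.2, ∠ = arctan(1054/250) ≈ 76.66°
pole (s+432): 432 + j1054 → |·| = √(432²+1054²) = √1297540 ≈ 1139.1, ∠ = arctan(1054/432) ≈ 67.71°
|T| = 5 · 1054 / 1.3237e+09 ≈ 3.9813e-06
Gain = 20 log₁₀(3.9813e-06) ≈ -108.00 dB
∠T = 89.57° − 223.63° = -134.06°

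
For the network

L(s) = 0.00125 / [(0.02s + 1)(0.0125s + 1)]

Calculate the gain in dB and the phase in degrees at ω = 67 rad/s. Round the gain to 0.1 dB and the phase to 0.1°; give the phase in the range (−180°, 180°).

At ω = 67 rad/s:
pole (1 + j67·0.02) = 1 + j1.34 → |·| ≈ 1.672, ∠ ≈ 53.27°
pole (1 + j67·0.0125) = 1 + j0.8375 → |·| ≈ 1.3044, ∠ ≈ 39.95°
|L| = 0.00125 · 1 / (1.672 · 1.3044) ≈ 0.00057314
Gain = 20 log₁₀(0.00057314) ≈ -64.83 dB
∠L = (0°) − (53.27° + 39.95°) = -93.22°

-64.8 dB, -93.2°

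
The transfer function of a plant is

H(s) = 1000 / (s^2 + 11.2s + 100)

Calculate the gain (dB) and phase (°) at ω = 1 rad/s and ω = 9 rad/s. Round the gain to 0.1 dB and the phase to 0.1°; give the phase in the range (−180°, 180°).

At s = jω = j1:
quadratic: (j1)² + 11.2·j1 + 100 = 99 + j11.2 → |·| ≈ 99.632, ∠ ≈ 6.45°
|H| = 1000 / 99.632 ≈ 10.037
Gain = 20 log₁₀(10.037) ≈ 20.03 dB
∠H = 0.00° − 6.45° = -6.45°

At s = jω = j9:
quadratic: (j9)² + 11.2·j9 + 100 = 19 + j100.8 → |·| ≈ 102.58, ∠ ≈ 79.33°
|H| = 1000 / 102.58 ≈ 9.7485
Gain = 20 log₁₀(9.7485) ≈ 19.78 dB
∠H = 0.00° − 79.33° = -79.33°

ω = 1: 20.0 dB, -6.5°; ω = 9: 19.8 dB, -79.3°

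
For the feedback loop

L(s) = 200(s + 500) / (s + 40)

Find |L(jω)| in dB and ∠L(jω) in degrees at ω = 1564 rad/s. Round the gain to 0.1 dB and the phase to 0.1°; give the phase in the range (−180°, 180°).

46.4 dB, -16.3°

At s = jω = j1564:
zero (s+500): 500 + j1564 → |·| = √(500²+1564²) = √2696096 ≈ 1642, ∠ = arctan(1564/500) ≈ 72.27°
pole (s+40): 40 + j1564 → |·| = √(40²+1564²) = √2447696 ≈ 1564.5, ∠ = arctan(1564/40) ≈ 88.53°
|L| = 200 · 1642 / 1564.5 ≈ 209.91
Gain = 20 log₁₀(209.91) ≈ 46.44 dB
∠L = 72.27° − 88.53° = -16.26°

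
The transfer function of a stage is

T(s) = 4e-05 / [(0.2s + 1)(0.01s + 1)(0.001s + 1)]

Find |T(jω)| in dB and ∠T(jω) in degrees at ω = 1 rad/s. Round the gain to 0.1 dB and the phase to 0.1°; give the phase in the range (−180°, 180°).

At ω = 1 rad/s:
pole (1 + j1·0.2) = 1 + j0.2 → |·| ≈ 1.0198, ∠ ≈ 11.31°
pole (1 + j1·0.01) = 1 + j0.01 → |·| ≈ 1, ∠ ≈ 0.57°
pole (1 + j1·0.001) = 1 + j0.001 → |·| ≈ 1, ∠ ≈ 0.06°
|T| = 4e-05 · 1 / (1.0198 · 1 · 1) ≈ 3.9223e-05
Gain = 20 log₁₀(3.9223e-05) ≈ -88.13 dB
∠T = (0°) − (11.31° + 0.57° + 0.06°) = -11.94°

-88.1 dB, -11.9°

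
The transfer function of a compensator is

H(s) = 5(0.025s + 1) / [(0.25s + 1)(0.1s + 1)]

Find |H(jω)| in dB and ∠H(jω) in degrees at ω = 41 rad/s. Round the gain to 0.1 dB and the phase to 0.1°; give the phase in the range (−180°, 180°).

-15.7 dB, -115.0°

At ω = 41 rad/s:
zero (1 + j41·0.025) = 1 + j1.025 → |·| ≈ 1.432, ∠ ≈ 45.71°
pole (1 + j41·0.25) = 1 + j10.25 → |·| ≈ 10.299, ∠ ≈ 84.43°
pole (1 + j41·0.1) = 1 + j4.1 → |·| ≈ 4.2202, ∠ ≈ 76.29°
|H| = 5 · 1.432 / (10.299 · 4.2202) ≈ 0.16473
Gain = 20 log₁₀(0.16473) ≈ -15.66 dB
∠H = (45.71°) − (84.43° + 76.29°) = -115.01°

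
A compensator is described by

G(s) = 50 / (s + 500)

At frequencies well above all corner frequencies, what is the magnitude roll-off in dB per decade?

-20 dB/decade

Each pole contributes −20 dB/decade at high frequency; each zero contributes +20 dB/decade.
Net: 0 zero(s) − 1 pole(s) → -20 dB/decade.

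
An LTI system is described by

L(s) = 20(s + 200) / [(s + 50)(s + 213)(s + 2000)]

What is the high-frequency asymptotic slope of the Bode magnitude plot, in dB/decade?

-40 dB/decade

Each pole contributes −20 dB/decade at high frequency; each zero contributes +20 dB/decade.
Net: 1 zero(s) − 3 pole(s) → -40 dB/decade.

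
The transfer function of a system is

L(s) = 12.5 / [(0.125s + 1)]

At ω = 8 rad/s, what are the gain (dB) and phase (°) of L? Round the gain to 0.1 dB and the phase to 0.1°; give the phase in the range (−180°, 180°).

At ω = 8 rad/s:
pole (1 + j8·0.125) = 1 + j1 → |·| ≈ 1.4142, ∠ ≈ 45.00°
|L| = 12.5 · 1 / (1.4142) ≈ 8.8389
Gain = 20 log₁₀(8.8389) ≈ 18.93 dB
∠L = (0°) − (45.00°) = -45.00°

18.9 dB, -45.0°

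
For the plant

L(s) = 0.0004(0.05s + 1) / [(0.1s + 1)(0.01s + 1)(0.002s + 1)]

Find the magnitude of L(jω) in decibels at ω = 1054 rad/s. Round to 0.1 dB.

At ω = 1054 rad/s:
zero (1 + j1054·0.05) = 1 + j52.7 → |·| ≈ 52.709, ∠ ≈ 88.91°
pole (1 + j1054·0.1) = 1 + j105.4 → |·| ≈ 105.4, ∠ ≈ 89.46°
pole (1 + j1054·0.01) = 1 + j10.54 → |·| ≈ 10.587, ∠ ≈ 84.58°
pole (1 + j1054·0.002) = 1 + j2.108 → |·| ≈ 2.3332, ∠ ≈ 64.62°
|L| = 0.0004 · 52.709 / (105.4 · 10.587 · 2.3332) ≈ 8.098e-06
Gain = 20 log₁₀(8.098e-06) ≈ -101.83 dB

-101.8 dB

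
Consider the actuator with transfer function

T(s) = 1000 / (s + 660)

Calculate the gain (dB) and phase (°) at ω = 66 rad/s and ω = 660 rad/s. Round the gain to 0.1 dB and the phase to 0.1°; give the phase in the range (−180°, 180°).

ω = 66: 3.6 dB, -5.7°; ω = 660: 0.6 dB, -45.0°

Substitute s = j66:
Numerator: 1000 = 1000 + j0
Denominator: (j66) + 660 = 660 + j66
|N| = √(1000² + 0²) ≈ 1000, ∠N ≈ 0.00°
|D| = √(660² + 66²) ≈ 663.29, ∠D ≈ 5.71°
|T| = 1000 / 663.29 ≈ 1.5076
Gain = 20 log₁₀(1.5076) ≈ 3.57 dB
∠T = 0.00° − 5.71° = -5.71°

Substitute s = j660:
Numerator: 1000 = 1000 + j0
Denominator: (j660) + 660 = 660 + j660
|N| = √(1000² + 0²) ≈ 1000, ∠N ≈ 0.00°
|D| = √(660² + 660²) ≈ 933.38, ∠D ≈ 45.00°
|T| = 1000 / 933.38 ≈ 1.0714
Gain = 20 log₁₀(1.0714) ≈ 0.60 dB
∠T = 0.00° − 45.00° = -45.00°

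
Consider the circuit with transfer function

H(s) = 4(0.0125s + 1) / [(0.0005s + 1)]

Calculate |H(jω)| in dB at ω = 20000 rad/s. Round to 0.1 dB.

40.0 dB

At ω = 20000 rad/s:
zero (1 + j20000·0.0125) = 1 + j250 → |·| ≈ 250, ∠ ≈ 89.77°
pole (1 + j20000·0.0005) = 1 + j10 → |·| ≈ 10.05, ∠ ≈ 84.29°
|H| = 4 · 250 / (10.05) ≈ 99.502
Gain = 20 log₁₀(99.502) ≈ 39.96 dB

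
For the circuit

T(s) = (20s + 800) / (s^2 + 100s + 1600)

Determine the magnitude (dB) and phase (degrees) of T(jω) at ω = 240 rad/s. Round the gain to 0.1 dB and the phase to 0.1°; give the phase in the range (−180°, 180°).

-22.0 dB, -76.3°

Substitute s = j240:
Numerator: 20(j240) + 800 = 800 + j4800
Denominator: (j240)^2 + 100(j240) + 1600 = -56000 + j24000
|N| = √(800² + 4800²) ≈ 4866.2, ∠N ≈ 80.54°
|D| = √(56000² + 24000²) ≈ 60926, ∠D ≈ 156.80°
|T| = 4866.2 / 60926 ≈ 0.079871
Gain = 20 log₁₀(0.079871) ≈ -21.95 dB
∠T = 80.54° − 156.80° = -76.26°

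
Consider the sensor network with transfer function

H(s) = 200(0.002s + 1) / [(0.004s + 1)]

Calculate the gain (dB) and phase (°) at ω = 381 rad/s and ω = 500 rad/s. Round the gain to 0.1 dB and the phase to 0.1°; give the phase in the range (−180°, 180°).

ω = 381: 42.8 dB, -19.4°; ω = 500: 42.0 dB, -18.4°

At ω = 381 rad/s:
zero (1 + j381·0.002) = 1 + j0.762 → |·| ≈ 1.2572, ∠ ≈ 37.31°
pole (1 + j381·0.004) = 1 + j1.524 → |·| ≈ 1.8228, ∠ ≈ 56.73°
|H| = 200 · 1.2572 / (1.8228) ≈ 137.94
Gain = 20 log₁₀(137.94) ≈ 42.79 dB
∠H = (37.31°) − (56.73°) = -19.42°

At ω = 500 rad/s:
zero (1 + j500·0.002) = 1 + j1 → |·| ≈ 1.4142, ∠ ≈ 45.00°
pole (1 + j500·0.004) = 1 + j2 → |·| ≈ 2.2361, ∠ ≈ 63.43°
|H| = 200 · 1.4142 / (2.2361) ≈ 126.49
Gain = 20 log₁₀(126.49) ≈ 42.04 dB
∠H = (45.00°) − (63.43°) = -18.43°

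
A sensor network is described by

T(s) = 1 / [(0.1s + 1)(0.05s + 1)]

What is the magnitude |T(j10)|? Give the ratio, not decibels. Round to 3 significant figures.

0.632

At ω = 10 rad/s:
pole (1 + j10·0.1) = 1 + j1 → |·| ≈ 1.4142, ∠ ≈ 45.00°
pole (1 + j10·0.05) = 1 + j0.5 → |·| ≈ 1.118, ∠ ≈ 26.57°
|T| = 1 · 1 / (1.4142 · 1.118) ≈ 0.63248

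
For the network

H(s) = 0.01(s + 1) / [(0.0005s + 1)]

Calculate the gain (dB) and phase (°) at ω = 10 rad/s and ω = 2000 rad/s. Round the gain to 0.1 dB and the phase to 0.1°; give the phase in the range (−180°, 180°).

At ω = 10 rad/s:
zero (1 + j10·1) = 1 + j10 → |·| ≈ 10.05, ∠ ≈ 84.29°
pole (1 + j10·0.0005) = 1 + j0.005 → |·| ≈ 1, ∠ ≈ 0.29°
|H| = 0.01 · 10.05 / (1) ≈ 0.1005
Gain = 20 log₁₀(0.1005) ≈ -19.96 dB
∠H = (84.29°) − (0.29°) = 84.00°

At ω = 2000 rad/s:
zero (1 + j2000·1) = 1 + j2000 → |·| ≈ 2000, ∠ ≈ 89.97°
pole (1 + j2000·0.0005) = 1 + j1 → |·| ≈ 1.4142, ∠ ≈ 45.00°
|H| = 0.01 · 2000 / (1.4142) ≈ 14.142
Gain = 20 log₁₀(14.142) ≈ 23.01 dB
∠H = (89.97°) − (45.00°) = 44.97°

ω = 10: -20.0 dB, 84.0°; ω = 2000: 23.0 dB, 45.0°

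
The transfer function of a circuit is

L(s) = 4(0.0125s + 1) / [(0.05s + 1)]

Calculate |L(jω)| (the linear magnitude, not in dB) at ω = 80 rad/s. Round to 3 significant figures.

At ω = 80 rad/s:
zero (1 + j80·0.0125) = 1 + j1 → |·| ≈ 1.4142, ∠ ≈ 45.00°
pole (1 + j80·0.05) = 1 + j4 → |·| ≈ 4.1231, ∠ ≈ 75.96°
|L| = 4 · 1.4142 / (4.1231) ≈ 1.372

1.37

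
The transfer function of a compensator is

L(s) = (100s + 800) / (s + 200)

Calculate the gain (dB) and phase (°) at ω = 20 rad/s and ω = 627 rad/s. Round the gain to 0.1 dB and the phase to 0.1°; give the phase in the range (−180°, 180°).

ω = 20: 20.6 dB, 62.5°; ω = 627: 39.6 dB, 17.0°

Substitute s = j20:
Numerator: 100(j20) + 800 = 800 + j2000
Denominator: (j20) + 200 = 200 + j20
|N| = √(800² + 2000²) ≈ 2154.1, ∠N ≈ 68.20°
|D| = √(200² + 20²) ≈ 201, ∠D ≈ 5.71°
|L| = 2154.1 / 201 ≈ 10.717
Gain = 20 log₁₀(10.717) ≈ 20.60 dB
∠L = 68.20° − 5.71° = 62.49°

Substitute s = j627:
Numerator: 100(j627) + 800 = 800 + j62700
Denominator: (j627) + 200 = 200 + j627
|N| = √(800² + 62700²) ≈ 62705, ∠N ≈ 89.27°
|D| = √(200² + 627²) ≈ 658.13, ∠D ≈ 72.31°
|L| = 62705 / 658.13 ≈ 95.278
Gain = 20 log₁₀(95.278) ≈ 39.58 dB
∠L = 89.27° − 72.31° = 16.96°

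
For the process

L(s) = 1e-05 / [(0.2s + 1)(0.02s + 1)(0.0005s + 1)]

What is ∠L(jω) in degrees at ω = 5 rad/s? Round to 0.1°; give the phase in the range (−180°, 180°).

-50.9°

At ω = 5 rad/s:
pole (1 + j5·0.2) = 1 + j1 → |·| ≈ 1.4142, ∠ ≈ 45.00°
pole (1 + j5·0.02) = 1 + j0.1 → |·| ≈ 1.005, ∠ ≈ 5.71°
pole (1 + j5·0.0005) = 1 + j0.0025 → |·| ≈ 1, ∠ ≈ 0.14°
∠L = (0°) − (45.00° + 5.71° + 0.14°) = -50.85°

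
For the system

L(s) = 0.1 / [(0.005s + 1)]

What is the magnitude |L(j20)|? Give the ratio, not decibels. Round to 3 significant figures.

0.0995

At ω = 20 rad/s:
pole (1 + j20·0.005) = 1 + j0.1 → |·| ≈ 1.005, ∠ ≈ 5.71°
|L| = 0.1 · 1 / (1.005) ≈ 0.099502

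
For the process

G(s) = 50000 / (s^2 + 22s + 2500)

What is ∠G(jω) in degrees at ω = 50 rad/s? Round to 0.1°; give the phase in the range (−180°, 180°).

-90.0°

At s = jω = j50:
quadratic: (j50)² + 22·j50 + 2500 = 0 + j1100 → |·| ≈ 1100, ∠ ≈ 90.00°
∠G = 0.00° − 90.00° = -90.00°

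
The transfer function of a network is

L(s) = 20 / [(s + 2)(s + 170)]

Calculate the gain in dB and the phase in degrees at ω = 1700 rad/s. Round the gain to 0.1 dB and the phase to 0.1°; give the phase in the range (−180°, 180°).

At s = jω = j1700:
pole (s+2): 2 + j1700 → |·| = √(2²+1700²) = √2890004 ≈ 1700, ∠ = arctan(1700/2) ≈ 89.93°
pole (s+170): 170 + j1700 → |·| = √(170²+1700²) = √2918900 ≈ 1708.5, ∠ = arctan(1700/170) ≈ 84.29°
|L| = 20 / 2.9044e+06 ≈ 6.8861e-06
Gain = 20 log₁₀(6.8861e-06) ≈ -103.24 dB
∠L = 0.00° − 174.22° = -174.22°

-103.2 dB, -174.2°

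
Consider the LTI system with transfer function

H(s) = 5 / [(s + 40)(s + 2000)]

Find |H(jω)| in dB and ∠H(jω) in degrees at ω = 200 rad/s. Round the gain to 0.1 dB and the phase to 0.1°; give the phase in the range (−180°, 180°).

At s = jω = j200:
pole (s+40): 40 + j200 → |·| = √(40²+200²) = √41600 ≈ 203.96, ∠ = arctan(200/40) ≈ 78.69°
pole (s+2000): 2000 + j200 → |·| = √(2000²+200²) = √4040000 ≈ 2010, ∠ = arctan(200/2000) ≈ 5.71°
|H| = 5 / 4.0996e+05 ≈ 1.2196e-05
Gain = 20 log₁₀(1.2196e-05) ≈ -98.28 dB
∠H = 0.00° − 84.40° = -84.40°

-98.3 dB, -84.4°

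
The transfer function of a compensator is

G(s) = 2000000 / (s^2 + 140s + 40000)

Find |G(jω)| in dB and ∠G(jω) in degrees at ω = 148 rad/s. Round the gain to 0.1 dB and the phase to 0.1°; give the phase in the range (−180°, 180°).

At s = jω = j148:
quadratic: (j148)² + 140·j148 + 40000 = 18096 + j20720 → |·| ≈ 27510, ∠ ≈ 48.87°
|G| = 2000000 / 27510 ≈ 72.701
Gain = 20 log₁₀(72.701) ≈ 37.23 dB
∠G = 0.00° − 48.87° = -48.87°

37.2 dB, -48.9°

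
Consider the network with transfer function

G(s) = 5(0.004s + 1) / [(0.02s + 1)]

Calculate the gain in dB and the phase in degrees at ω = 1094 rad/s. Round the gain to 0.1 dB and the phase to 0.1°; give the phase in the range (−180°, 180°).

0.2 dB, -10.3°

At ω = 1094 rad/s:
zero (1 + j1094·0.004) = 1 + j4.376 → |·| ≈ 4.4888, ∠ ≈ 77.13°
pole (1 + j1094·0.02) = 1 + j21.88 → |·| ≈ 21.903, ∠ ≈ 87.38°
|G| = 5 · 4.4888 / (21.903) ≈ 1.0247
Gain = 20 log₁₀(1.0247) ≈ 0.21 dB
∠G = (77.13°) − (87.38°) = -10.25°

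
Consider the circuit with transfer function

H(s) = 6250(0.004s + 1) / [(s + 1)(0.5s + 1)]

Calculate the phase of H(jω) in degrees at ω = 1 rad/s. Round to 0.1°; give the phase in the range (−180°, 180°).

-71.3°

At ω = 1 rad/s:
zero (1 + j1·0.004) = 1 + j0.004 → |·| ≈ 1, ∠ ≈ 0.23°
pole (1 + j1·1) = 1 + j1 → |·| ≈ 1.4142, ∠ ≈ 45.00°
pole (1 + j1·0.5) = 1 + j0.5 → |·| ≈ 1.118, ∠ ≈ 26.57°
∠H = (0.23°) − (45.00° + 26.57°) = -71.34°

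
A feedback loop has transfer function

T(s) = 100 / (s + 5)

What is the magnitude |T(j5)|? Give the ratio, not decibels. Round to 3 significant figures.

At s = jω = j5:
pole (s+5): 5 + j5 → |·| = √(5²+5²) = √50 ≈ 7.0711, ∠ = arctan(5/5) ≈ 45.00°
|T| = 100 / 7.0711 ≈ 14.142

14.1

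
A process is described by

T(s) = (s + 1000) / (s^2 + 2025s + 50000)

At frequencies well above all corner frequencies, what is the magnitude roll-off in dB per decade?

-20 dB/decade

Each pole contributes −20 dB/decade at high frequency; each zero contributes +20 dB/decade.
Net: 1 zero(s) − 2 pole(s) → -20 dB/decade.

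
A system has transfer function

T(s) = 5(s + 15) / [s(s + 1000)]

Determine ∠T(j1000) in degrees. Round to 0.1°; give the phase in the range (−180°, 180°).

-45.9°

At s = jω = j1000:
zero (s+15): 15 + j1000 → |·| = √(15²+1000²) = √1000225 ≈ 1000.1, ∠ = arctan(1000/15) ≈ 89.14°
pole (s+1000): 1000 + j1000 → |·| = √(1000²+1000²) = √2000000 ≈ 1414.2, ∠ = arctan(1000/1000) ≈ 45.00°
pole at origin: |s| = 1000, ∠ = 90.00° (in denominator)
∠T = 89.14° − 135.00° = -45.86°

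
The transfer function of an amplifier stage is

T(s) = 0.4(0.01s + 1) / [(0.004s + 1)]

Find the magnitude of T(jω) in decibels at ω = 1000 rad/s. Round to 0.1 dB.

At ω = 1000 rad/s:
zero (1 + j1000·0.01) = 1 + j10 → |·| ≈ 10.05, ∠ ≈ 84.29°
pole (1 + j1000·0.004) = 1 + j4 → |·| ≈ 4.1231, ∠ ≈ 75.96°
|T| = 0.4 · 10.05 / (4.1231) ≈ 0.97499
Gain = 20 log₁₀(0.97499) ≈ -0.22 dB

-0.2 dB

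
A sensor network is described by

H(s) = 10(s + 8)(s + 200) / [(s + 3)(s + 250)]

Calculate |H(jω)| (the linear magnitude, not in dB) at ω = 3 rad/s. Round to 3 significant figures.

At s = jω = j3:
zero (s+8): 8 + j3 → |·| = √(8²+3²) = √73 ≈ 8.544, ∠ = arctan(3/8) ≈ 20.56°
zero (s+200): 200 + j3 → |·| = √(200²+3²) = √40009 ≈ 200.02, ∠ = arctan(3/200) ≈ 0.86°
pole (s+3): 3 + j3 → |·| = √(3²+3²) = √18 ≈ 4.2426, ∠ = arctan(3/3) ≈ 45.00°
pole (s+250): 250 + j3 → |·| = √(250²+3²) = √62509 ≈ 250.02, ∠ = arctan(3/250) ≈ 0.69°
|H| = 10 · 1709 / 1060.7 ≈ 16.112

16.1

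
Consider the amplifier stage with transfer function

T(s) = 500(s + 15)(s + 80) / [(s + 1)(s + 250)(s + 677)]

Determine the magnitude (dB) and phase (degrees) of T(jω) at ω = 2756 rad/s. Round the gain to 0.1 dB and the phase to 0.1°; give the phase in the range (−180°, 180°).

At s = jω = j2756:
zero (s+15): 15 + j2756 → |·| = √(15²+2756²) = √7595761 ≈ 2756, ∠ = arctan(2756/15) ≈ 89.69°
zero (s+80): 80 + j2756 → |·| = √(80²+2756²) = √7601936 ≈ 2757.2, ∠ = arctan(2756/80) ≈ 88.34°
pole (s+1): 1 + j2756 → |·| = √(1²+2756²) = √7595537 ≈ 2756, ∠ = arctan(2756/1) ≈ 89.98°
pole (s+250): 250 + j2756 → |·| = √(250²+2756²) = √7658036 ≈ 2767.3, ∠ = arctan(2756/250) ≈ 84.82°
pole (s+677): 677 + j2756 → |·| = √(677²+2756²) = √8053865 ≈ 2837.9, ∠ = arctan(2756/677) ≈ 76.20°
|T| = 500 · 7.5988e+06 / 2.1644e+10 ≈ 0.17554
Gain = 20 log₁₀(0.17554) ≈ -15.11 dB
∠T = 178.03° − 251.00° = -72.97°

-15.1 dB, -73.0°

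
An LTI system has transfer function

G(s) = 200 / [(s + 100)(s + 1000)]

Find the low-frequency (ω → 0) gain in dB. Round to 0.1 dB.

-54.0 dB

G(0) = 200 / (100·1000) = 0.002
20 log₁₀(0.002) ≈ -53.98 dB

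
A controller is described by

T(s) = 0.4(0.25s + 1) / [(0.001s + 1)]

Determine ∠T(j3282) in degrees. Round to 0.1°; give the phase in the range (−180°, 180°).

16.9°

At ω = 3282 rad/s:
zero (1 + j3282·0.25) = 1 + j820.5 → |·| ≈ 820.5, ∠ ≈ 89.93°
pole (1 + j3282·0.001) = 1 + j3.282 → |·| ≈ 3.431, ∠ ≈ 73.05°
∠T = (89.93°) − (73.05°) = 16.88°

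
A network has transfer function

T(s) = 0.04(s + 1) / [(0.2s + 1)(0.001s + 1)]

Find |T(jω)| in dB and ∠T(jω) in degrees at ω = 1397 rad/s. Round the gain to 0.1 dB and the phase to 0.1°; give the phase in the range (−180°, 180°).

At ω = 1397 rad/s:
zero (1 + j1397·1) = 1 + j1397 → |·| ≈ 1397, ∠ ≈ 89.96°
pole (1 + j1397·0.2) = 1 + j279.4 → |·| ≈ 279.4, ∠ ≈ 89.79°
pole (1 + j1397·0.001) = 1 + j1.397 → |·| ≈ 1.718, ∠ ≈ 54.40°
|T| = 0.04 · 1397 / (279.4 · 1.718) ≈ 0.11641
Gain = 20 log₁₀(0.11641) ≈ -18.68 dB
∠T = (89.96°) − (89.79° + 54.40°) = -54.23°

-18.7 dB, -54.2°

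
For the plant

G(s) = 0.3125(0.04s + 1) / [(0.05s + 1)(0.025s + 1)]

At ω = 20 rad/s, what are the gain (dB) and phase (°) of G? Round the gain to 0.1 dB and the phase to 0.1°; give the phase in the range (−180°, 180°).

At ω = 20 rad/s:
zero (1 + j20·0.04) = 1 + j0.8 → |·| ≈ 1.2806, ∠ ≈ 38.66°
pole (1 + j20·0.05) = 1 + j1 → |·| ≈ 1.4142, ∠ ≈ 45.00°
pole (1 + j20·0.025) = 1 + j0.5 → |·| ≈ 1.118, ∠ ≈ 26.57°
|G| = 0.3125 · 1.2806 / (1.4142 · 1.118) ≈ 0.25311
Gain = 20 log₁₀(0.25311) ≈ -11.93 dB
∠G = (38.66°) − (45.00° + 26.57°) = -32.91°

-11.9 dB, -32.9°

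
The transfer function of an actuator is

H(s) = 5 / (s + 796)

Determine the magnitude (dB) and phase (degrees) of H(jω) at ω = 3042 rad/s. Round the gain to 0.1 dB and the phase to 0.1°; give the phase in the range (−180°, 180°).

Substitute s = j3042:
Numerator: 5 = 5 + j0
Denominator: (j3042) + 796 = 796 + j3042
|N| = √(5² + 0²) ≈ 5, ∠N ≈ 0.00°
|D| = √(796² + 3042²) ≈ 3144.4, ∠D ≈ 75.34°
|H| = 5 / 3144.4 ≈ 0.0015901
Gain = 20 log₁₀(0.0015901) ≈ -55.97 dB
∠H = 0.00° − 75.34° = -75.34°

-56.0 dB, -75.3°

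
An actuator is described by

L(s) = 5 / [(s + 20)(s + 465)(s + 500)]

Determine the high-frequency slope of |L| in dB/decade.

Each pole contributes −20 dB/decade at high frequency; each zero contributes +20 dB/decade.
Net: 0 zero(s) − 3 pole(s) → -60 dB/decade.

-60 dB/decade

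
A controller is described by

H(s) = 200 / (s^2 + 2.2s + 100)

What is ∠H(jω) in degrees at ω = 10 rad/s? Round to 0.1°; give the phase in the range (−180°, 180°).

-90.0°

At s = jω = j10:
quadratic: (j10)² + 2.2·j10 + 100 = 0 + j22 → |·| ≈ 22, ∠ ≈ 90.00°
∠H = 0.00° − 90.00° = -90.00°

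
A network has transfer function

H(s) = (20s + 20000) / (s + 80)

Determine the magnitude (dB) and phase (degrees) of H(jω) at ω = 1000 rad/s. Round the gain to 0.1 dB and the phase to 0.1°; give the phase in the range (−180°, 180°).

29.0 dB, -40.4°

Substitute s = j1000:
Numerator: 20(j1000) + 20000 = 20000 + j20000
Denominator: (j1000) + 80 = 80 + j1000
|N| = √(20000² + 20000²) ≈ 28284, ∠N ≈ 45.00°
|D| = √(80² + 1000²) ≈ 1003.2, ∠D ≈ 85.43°
|H| = 28284 / 1003.2 ≈ 28.194
Gain = 20 log₁₀(28.194) ≈ 29.00 dB
∠H = 45.00° − 85.43° = -40.43°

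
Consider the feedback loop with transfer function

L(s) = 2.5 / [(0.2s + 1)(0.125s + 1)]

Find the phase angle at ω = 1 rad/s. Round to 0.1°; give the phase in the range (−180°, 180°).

At ω = 1 rad/s:
pole (1 + j1·0.2) = 1 + j0.2 → |·| ≈ 1.0198, ∠ ≈ 11.31°
pole (1 + j1·0.125) = 1 + j0.125 → |·| ≈ 1.0078, ∠ ≈ 7.13°
∠L = (0°) − (11.31° + 7.13°) = -18.44°

-18.4°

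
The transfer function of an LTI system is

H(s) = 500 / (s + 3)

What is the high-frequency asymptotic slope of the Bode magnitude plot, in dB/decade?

Each pole contributes −20 dB/decade at high frequency; each zero contributes +20 dB/decade.
Net: 0 zero(s) − 1 pole(s) → -20 dB/decade.

-20 dB/decade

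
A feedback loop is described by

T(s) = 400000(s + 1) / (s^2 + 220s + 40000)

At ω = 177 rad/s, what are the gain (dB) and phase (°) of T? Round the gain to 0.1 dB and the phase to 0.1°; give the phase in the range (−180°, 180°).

65.0 dB, 12.2°

At s = jω = j177:
zero (s+1): 1 + j177 → |·| = √(1²+177²) = √31330 ≈ 177, ∠ = arctan(177/1) ≈ 89.68°
quadratic: (j177)² + 220·j177 + 40000 = 8671 + j38940 → |·| ≈ 39894, ∠ ≈ 77.45°
|T| = 400000 · 177 / 39894 ≈ 1774.7
Gain = 20 log₁₀(1774.7) ≈ 64.98 dB
∠T = 89.68° − 77.45° = 12.23°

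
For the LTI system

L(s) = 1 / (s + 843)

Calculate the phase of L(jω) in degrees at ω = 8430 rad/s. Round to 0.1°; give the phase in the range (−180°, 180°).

-84.3°

At s = jω = j8430:
pole (s+843): 843 + j8430 → |·| = √(843²+8430²) = √71775549 ≈ 8472, ∠ = arctan(8430/843) ≈ 84.29°
∠L = 0.00° − 84.29° = -84.29°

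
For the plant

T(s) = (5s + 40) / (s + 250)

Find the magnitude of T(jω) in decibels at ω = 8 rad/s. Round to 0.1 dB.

Substitute s = j8:
Numerator: 5(j8) + 40 = 40 + j40
Denominator: (j8) + 250 = 250 + j8
|N| = √(40² + 40²) ≈ 56.569, ∠N ≈ 45.00°
|D| = √(250² + 8²) ≈ 250.13, ∠D ≈ 1.83°
|T| = 56.569 / 250.13 ≈ 0.22616
Gain = 20 log₁₀(0.22616) ≈ -12.91 dB

-12.9 dB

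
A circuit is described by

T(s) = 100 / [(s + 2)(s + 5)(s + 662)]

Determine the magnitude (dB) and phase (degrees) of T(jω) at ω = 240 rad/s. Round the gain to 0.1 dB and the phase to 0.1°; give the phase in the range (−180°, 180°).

At s = jω = j240:
pole (s+2): 2 + j240 → |·| = √(2²+240²) = √57604 ≈ 240.01, ∠ = arctan(240/2) ≈ 89.52°
pole (s+5): 5 + j240 → |·| = √(5²+240²) = √57625 ≈ 240.05, ∠ = arctan(240/5) ≈ 88.81°
pole (s+662): 662 + j240 → |·| = √(662²+240²) = √495844 ≈ 704.16, ∠ = arctan(240/662) ≈ 19.93°
|T| = 100 / 4.057e+07 ≈ 2.4649e-06
Gain = 20 log₁₀(2.4649e-06) ≈ -112.16 dB
∠T = 0.00° − 198.26° = -198.26° ≡ 161.74° (principal value)

-112.2 dB, 161.7°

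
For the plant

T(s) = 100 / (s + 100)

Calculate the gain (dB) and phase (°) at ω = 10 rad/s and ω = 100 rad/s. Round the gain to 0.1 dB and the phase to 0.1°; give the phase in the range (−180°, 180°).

At s = jω = j10:
pole (s+100): 100 + j10 → |·| = √(100²+10²) = √10100 ≈ 100.5, ∠ = arctan(10/100) ≈ 5.71°
|T| = 100 / 100.5 ≈ 0.99502
Gain = 20 log₁₀(0.99502) ≈ -0.04 dB
∠T = 0.00° − 5.71° = -5.71°

At s = jω = j100:
pole (s+100): 100 + j100 → |·| = √(100²+100²) = √20000 ≈ 141.42, ∠ = arctan(100/100) ≈ 45.00°
|T| = 100 / 141.42 ≈ 0.70711
Gain = 20 log₁₀(0.70711) ≈ -3.01 dB
∠T = 0.00° − 45.00° = -45.00°

ω = 10: -0.0 dB, -5.7°; ω = 100: -3.0 dB, -45.0°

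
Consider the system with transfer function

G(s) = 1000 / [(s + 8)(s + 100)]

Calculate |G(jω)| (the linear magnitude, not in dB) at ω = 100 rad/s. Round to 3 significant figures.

At s = jω = j100:
pole (s+8): 8 + j100 → |·| = √(8²+100²) = √10064 ≈ 100.32, ∠ = arctan(100/8) ≈ 85.43°
pole (s+100): 100 + j100 → |·| = √(100²+100²) = √20000 ≈ 141.42, ∠ = arctan(100/100) ≈ 45.00°
|G| = 1000 / 14187 ≈ 0.070487

0.0705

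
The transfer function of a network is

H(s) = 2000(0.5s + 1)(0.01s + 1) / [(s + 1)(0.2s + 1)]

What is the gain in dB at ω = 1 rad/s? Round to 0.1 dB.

63.8 dB

At ω = 1 rad/s:
zero (1 + j1·0.5) = 1 + j0.5 → |·| ≈ 1.118, ∠ ≈ 26.57°
zero (1 + j1·0.01) = 1 + j0.01 → |·| ≈ 1, ∠ ≈ 0.57°
pole (1 + j1·1) = 1 + j1 → |·| ≈ 1.4142, ∠ ≈ 45.00°
pole (1 + j1·0.2) = 1 + j0.2 → |·| ≈ 1.0198, ∠ ≈ 11.31°
|H| = 2000 · 1.118 · 1 / (1.4142 · 1.0198) ≈ 1550.4
Gain = 20 log₁₀(1550.4) ≈ 63.81 dB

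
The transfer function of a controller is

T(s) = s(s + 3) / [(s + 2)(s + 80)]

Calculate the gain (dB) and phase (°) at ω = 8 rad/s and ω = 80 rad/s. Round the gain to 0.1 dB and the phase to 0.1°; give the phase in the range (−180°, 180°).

At s = jω = j8:
zero (s+3): 3 + j8 → |·| = √(3²+8²) = √73 ≈ 8.544, ∠ = arctan(8/3) ≈ 69.44°
zero at origin: s = j8 → |·| = 8, ∠ = 90.00°
pole (s+2): 2 + j8 → |·| = √(2²+8²) = √68 ≈ 8.2462, ∠ = arctan(8/2) ≈ 75.96°
pole (s+80): 80 + j8 → |·| = √(80²+8²) = √6464 ≈ 80.399, ∠ = arctan(8/80) ≈ 5.71°
|T| = 1 · 68.352 / 662.99 ≈ 0.1031
Gain = 20 log₁₀(0.1031) ≈ -19.73 dB
∠T = 159.44° − 81.67° = 77.77°

At s = jω = j80:
zero (s+3): 3 + j80 → |·| = √(3²+80²) = √6409 ≈ 80.056, ∠ = arctan(80/3) ≈ 87.85°
zero at origin: s = j80 → |·| = 80, ∠ = 90.00°
pole (s+2): 2 + j80 → |·| = √(2²+80²) = √6404 ≈ 80.025, ∠ = arctan(80/2) ≈ 88.57°
pole (s+80): 80 + j80 → |·| = √(80²+80²) = √12800 ≈ 113.14, ∠ = arctan(80/80) ≈ 45.00°
|T| = 1 · 6404.5 / 9054 ≈ 0.70737
Gain = 20 log₁₀(0.70737) ≈ -3.01 dB
∠T = 177.85° − 133.57° = 44.28°

ω = 8: -19.7 dB, 77.8°; ω = 80: -3.0 dB, 44.3°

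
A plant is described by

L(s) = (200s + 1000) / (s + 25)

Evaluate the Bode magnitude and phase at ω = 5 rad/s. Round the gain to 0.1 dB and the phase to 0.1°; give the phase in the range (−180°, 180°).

Substitute s = j5:
Numerator: 200(j5) + 1000 = 1000 + j1000
Denominator: (j5) + 25 = 25 + j5
|N| = √(1000² + 1000²) ≈ 1414.2, ∠N ≈ 45.00°
|D| = √(25² + 5²) ≈ 25.495, ∠D ≈ 11.31°
|L| = 1414.2 / 25.495 ≈ 55.47
Gain = 20 log₁₀(55.47) ≈ 34.88 dB
∠L = 45.00° − 11.31° = 33.69°

34.9 dB, 33.7°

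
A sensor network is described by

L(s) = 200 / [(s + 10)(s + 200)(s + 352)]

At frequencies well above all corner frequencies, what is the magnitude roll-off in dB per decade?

Each pole contributes −20 dB/decade at high frequency; each zero contributes +20 dB/decade.
Net: 0 zero(s) − 3 pole(s) → -60 dB/decade.

-60 dB/decade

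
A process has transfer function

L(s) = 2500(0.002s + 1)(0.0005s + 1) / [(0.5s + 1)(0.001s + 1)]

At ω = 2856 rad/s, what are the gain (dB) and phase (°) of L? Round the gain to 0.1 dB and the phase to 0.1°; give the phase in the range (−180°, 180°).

At ω = 2856 rad/s:
zero (1 + j2856·0.002) = 1 + j5.712 → |·| ≈ 5.7989, ∠ ≈ 80.07°
zero (1 + j2856·0.0005) = 1 + j1.428 → |·| ≈ 1.7433, ∠ ≈ 55.00°
pole (1 + j2856·0.5) = 1 + j1428 → |·| ≈ 1428, ∠ ≈ 89.96°
pole (1 + j2856·0.001) = 1 + j2.856 → |·| ≈ 3.026, ∠ ≈ 70.70°
|L| = 2500 · 5.7989 · 1.7433 / (1428 · 3.026) ≈ 5.8487
Gain = 20 log₁₀(5.8487) ≈ 15.34 dB
∠L = (80.07° + 55.00°) − (89.96° + 70.70°) = -25.59°

15.3 dB, -25.6°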